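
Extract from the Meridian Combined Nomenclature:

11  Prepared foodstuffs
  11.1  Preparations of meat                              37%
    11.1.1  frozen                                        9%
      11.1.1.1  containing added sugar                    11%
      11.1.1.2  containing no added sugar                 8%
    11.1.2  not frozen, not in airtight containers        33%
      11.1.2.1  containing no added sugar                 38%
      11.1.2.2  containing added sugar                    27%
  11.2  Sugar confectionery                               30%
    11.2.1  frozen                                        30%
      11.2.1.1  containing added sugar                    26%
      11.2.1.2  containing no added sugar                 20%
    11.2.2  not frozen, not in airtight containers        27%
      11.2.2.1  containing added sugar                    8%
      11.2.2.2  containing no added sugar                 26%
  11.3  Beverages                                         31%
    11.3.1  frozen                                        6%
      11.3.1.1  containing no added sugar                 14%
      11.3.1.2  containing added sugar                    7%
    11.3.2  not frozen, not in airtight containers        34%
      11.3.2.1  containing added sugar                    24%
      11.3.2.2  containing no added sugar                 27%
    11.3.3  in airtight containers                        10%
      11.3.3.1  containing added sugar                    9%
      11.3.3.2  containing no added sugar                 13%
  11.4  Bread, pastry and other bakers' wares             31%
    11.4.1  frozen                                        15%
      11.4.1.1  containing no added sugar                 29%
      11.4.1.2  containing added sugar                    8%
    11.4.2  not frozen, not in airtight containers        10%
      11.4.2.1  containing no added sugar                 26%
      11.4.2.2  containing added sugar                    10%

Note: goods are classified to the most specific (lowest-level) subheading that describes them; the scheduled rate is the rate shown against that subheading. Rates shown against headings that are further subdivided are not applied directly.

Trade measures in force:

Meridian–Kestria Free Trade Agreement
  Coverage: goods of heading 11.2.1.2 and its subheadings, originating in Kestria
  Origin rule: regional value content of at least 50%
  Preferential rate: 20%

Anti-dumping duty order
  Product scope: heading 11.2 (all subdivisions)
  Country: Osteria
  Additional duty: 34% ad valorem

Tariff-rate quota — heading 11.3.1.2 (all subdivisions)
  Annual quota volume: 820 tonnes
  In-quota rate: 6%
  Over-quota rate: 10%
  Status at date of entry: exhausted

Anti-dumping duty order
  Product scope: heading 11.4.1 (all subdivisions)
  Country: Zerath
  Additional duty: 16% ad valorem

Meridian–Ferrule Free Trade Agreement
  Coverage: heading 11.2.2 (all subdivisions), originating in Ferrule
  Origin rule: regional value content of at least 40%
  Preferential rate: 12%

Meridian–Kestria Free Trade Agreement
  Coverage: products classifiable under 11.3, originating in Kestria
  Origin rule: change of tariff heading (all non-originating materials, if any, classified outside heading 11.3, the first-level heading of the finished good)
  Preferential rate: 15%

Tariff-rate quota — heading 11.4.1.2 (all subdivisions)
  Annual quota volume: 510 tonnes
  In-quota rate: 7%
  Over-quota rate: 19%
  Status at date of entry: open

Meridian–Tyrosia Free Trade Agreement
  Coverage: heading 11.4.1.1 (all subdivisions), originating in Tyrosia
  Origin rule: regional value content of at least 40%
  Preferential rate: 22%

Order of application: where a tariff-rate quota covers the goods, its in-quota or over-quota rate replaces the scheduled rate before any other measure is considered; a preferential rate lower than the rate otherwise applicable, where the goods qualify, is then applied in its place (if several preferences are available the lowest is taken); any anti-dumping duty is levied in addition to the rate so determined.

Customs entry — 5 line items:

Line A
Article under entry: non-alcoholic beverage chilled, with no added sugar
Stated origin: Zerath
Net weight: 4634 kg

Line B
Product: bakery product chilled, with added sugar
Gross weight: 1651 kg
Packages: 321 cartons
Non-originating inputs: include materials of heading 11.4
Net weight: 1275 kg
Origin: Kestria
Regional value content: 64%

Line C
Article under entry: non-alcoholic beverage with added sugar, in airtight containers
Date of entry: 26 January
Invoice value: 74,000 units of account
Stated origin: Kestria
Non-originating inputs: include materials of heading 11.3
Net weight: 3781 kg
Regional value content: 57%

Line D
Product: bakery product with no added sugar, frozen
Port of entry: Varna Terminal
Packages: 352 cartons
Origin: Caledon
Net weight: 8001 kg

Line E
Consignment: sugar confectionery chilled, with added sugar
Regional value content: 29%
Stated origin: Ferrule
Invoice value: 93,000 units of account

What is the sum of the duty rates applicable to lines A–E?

Line A: non-alcoholic beverage → 11.3; chilled → 11.3.2; with no added sugar → 11.3.2.2. Scheduled 27%. No special measure applies. → 27%.
Line B: bakery product → 11.4; chilled → 11.4.2; with added sugar → 11.4.2.2. Scheduled 10%. Kestria agreement on 11.2.1.2: 11.4.2.2 not covered; Kestria agreement on 11.3: 11.4.2.2 not covered. → 10%.
Line C: non-alcoholic beverage → 11.3; in airtight containers → 11.3.3; with added sugar → 11.3.3.1. Scheduled 9%. Kestria agreement on 11.2.1.2: 11.3.3.1 not covered; Kestria agreement on 11.3: CTH not met. → 9%.
Line D: bakery product → 11.4; frozen → 11.4.1; with no added sugar → 11.4.1.1. Scheduled 29%. No special measure applies. → 29%.
Line E: sugar confectionery → 11.2; chilled → 11.2.2; with added sugar → 11.2.2.1. Scheduled 8%. Ferrule agreement on 11.2.2: RVC < 40%. → 8%.
Sum: 27% + 10% + 9% + 29% + 8% = 83%.

83%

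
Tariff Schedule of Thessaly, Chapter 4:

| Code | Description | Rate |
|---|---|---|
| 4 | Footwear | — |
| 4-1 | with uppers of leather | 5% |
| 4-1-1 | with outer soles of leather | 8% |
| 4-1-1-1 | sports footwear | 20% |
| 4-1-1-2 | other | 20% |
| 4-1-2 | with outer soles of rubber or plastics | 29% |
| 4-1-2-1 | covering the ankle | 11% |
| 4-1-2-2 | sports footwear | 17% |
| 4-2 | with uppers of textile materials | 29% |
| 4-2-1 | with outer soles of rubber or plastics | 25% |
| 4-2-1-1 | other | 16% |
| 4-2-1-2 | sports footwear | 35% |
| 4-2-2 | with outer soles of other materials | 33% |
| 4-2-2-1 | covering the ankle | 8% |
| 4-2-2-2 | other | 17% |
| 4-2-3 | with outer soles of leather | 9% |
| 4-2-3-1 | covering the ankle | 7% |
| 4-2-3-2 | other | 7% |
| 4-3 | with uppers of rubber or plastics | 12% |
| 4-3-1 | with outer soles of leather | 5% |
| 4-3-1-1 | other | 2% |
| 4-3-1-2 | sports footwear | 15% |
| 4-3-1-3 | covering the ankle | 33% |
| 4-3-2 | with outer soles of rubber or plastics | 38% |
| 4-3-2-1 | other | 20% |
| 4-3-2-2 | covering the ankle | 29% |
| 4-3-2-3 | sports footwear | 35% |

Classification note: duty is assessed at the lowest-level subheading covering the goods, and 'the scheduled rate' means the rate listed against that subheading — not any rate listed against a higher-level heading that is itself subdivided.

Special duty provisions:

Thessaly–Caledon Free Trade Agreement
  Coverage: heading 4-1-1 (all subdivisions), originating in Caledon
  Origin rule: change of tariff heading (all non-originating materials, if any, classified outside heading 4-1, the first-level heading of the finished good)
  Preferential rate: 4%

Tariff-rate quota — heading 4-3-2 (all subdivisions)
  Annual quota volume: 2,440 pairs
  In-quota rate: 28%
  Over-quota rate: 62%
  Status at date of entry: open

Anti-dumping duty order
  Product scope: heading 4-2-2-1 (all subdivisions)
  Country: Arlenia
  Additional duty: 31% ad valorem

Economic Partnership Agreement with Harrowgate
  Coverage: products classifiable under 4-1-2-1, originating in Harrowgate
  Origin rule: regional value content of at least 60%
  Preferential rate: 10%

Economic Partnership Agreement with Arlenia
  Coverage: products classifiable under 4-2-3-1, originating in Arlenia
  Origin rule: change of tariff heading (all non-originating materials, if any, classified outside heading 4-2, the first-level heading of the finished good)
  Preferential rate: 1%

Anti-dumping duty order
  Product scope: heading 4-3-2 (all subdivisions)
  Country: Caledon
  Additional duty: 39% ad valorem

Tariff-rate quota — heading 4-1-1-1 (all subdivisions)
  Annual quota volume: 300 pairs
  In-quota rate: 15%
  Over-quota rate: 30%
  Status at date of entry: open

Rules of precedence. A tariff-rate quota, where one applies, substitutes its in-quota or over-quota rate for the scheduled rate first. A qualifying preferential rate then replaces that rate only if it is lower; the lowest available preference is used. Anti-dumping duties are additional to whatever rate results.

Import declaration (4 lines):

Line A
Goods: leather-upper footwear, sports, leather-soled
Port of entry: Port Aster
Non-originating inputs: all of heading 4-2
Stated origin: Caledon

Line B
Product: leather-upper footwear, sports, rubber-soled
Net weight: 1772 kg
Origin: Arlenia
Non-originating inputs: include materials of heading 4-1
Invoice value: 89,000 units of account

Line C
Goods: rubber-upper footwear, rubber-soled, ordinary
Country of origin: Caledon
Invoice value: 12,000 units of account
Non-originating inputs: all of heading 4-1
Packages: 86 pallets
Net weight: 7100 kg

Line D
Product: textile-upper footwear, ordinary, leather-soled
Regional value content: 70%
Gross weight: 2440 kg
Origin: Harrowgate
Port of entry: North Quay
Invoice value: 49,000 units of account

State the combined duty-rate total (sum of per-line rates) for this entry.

95%

Line A: leather-upper → 4-1; leather-soled → 4-1-1; sports → 4-1-1-1. Scheduled 20%. quota on 4-1-1-1 open → in-quota 15%; Caledon agreement on 4-1-1: CTH met → 4% available; preferential 4%. → 4%.
Line B: leather-upper → 4-1; rubber-soled → 4-1-2; sports → 4-1-2-2. Scheduled 17%. Arlenia agreement on 4-2-3-1: 4-1-2-2 not covered. → 17%.
Line C: rubber-upper → 4-3; rubber-soled → 4-3-2; ordinary → 4-3-2-1. Scheduled 20%. quota on 4-3-2 open → in-quota 28%; Caledon agreement on 4-1-1: 4-3-2-1 not covered; anti-dumping (Caledon, 4-3-2): +39%; total 28% + 39% = 67%. → 67%.
Line D: textile-upper → 4-2; leather-soled → 4-2-3; ordinary → 4-2-3-2. Scheduled 7%. Harrowgate agreement on 4-1-2-1: 4-2-3-2 not covered. → 7%.
Sum: 4% + 17% + 67% + 7% = 95%.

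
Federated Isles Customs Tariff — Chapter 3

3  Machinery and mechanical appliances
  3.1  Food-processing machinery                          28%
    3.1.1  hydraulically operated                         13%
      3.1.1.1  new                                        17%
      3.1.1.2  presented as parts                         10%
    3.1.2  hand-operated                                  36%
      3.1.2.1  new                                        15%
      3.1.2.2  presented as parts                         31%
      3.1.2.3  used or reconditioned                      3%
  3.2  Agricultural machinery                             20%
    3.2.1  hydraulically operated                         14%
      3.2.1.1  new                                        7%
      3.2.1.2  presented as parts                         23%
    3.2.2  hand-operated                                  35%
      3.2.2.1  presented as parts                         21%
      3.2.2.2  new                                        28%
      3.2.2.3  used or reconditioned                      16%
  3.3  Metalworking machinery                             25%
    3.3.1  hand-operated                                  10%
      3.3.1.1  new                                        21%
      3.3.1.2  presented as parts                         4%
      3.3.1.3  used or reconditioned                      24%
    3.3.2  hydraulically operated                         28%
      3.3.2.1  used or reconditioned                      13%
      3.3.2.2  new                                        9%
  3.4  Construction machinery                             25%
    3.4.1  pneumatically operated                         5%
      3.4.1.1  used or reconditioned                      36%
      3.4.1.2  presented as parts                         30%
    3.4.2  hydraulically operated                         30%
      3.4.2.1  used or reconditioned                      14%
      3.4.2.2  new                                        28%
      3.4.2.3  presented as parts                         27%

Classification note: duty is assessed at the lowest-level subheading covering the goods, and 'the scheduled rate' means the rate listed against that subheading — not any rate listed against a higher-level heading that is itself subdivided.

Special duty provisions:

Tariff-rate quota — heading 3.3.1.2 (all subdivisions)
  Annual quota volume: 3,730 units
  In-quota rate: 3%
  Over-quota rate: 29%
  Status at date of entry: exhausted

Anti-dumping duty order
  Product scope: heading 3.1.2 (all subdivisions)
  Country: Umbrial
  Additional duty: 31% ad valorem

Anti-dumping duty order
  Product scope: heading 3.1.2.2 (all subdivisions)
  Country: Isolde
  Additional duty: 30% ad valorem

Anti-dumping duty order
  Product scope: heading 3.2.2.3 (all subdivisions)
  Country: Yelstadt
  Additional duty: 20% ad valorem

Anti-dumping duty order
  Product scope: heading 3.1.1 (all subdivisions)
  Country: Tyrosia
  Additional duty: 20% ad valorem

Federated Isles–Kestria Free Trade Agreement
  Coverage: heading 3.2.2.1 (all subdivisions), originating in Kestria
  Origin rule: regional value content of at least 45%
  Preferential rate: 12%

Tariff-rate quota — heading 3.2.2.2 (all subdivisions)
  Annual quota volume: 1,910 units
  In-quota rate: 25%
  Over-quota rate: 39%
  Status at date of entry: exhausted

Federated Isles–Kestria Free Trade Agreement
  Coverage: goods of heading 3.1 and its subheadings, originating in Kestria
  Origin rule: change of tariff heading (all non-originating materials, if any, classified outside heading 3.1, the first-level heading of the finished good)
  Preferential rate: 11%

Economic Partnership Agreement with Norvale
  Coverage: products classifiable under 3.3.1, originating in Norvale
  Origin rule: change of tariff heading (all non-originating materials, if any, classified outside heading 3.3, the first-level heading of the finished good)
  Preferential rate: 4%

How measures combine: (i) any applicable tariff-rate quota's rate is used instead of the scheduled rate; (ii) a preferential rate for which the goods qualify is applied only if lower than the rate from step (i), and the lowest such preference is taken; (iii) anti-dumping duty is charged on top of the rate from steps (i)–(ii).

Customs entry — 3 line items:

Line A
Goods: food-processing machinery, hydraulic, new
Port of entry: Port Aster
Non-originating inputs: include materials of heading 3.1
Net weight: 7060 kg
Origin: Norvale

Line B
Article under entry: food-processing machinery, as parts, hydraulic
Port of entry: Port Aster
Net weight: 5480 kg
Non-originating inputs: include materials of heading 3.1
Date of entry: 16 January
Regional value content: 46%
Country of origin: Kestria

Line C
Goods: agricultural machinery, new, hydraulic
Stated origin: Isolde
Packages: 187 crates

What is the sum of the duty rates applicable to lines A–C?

Line A: food-processing → 3.1; hydraulic → 3.1.1; new → 3.1.1.1. Scheduled 17%. Norvale agreement on 3.3.1: 3.1.1.1 not covered. → 17%.
Line B: food-processing → 3.1; hydraulic → 3.1.1; as parts → 3.1.1.2. Scheduled 10%. Kestria agreement on 3.2.2.1: 3.1.1.2 not covered; Kestria agreement on 3.1: CTH not met. → 10%.
Line C: agricultural → 3.2; hydraulic → 3.2.1; new → 3.2.1.1. Scheduled 7%. No special measure applies. → 7%.
Sum: 17% + 10% + 7% = 34%.

34%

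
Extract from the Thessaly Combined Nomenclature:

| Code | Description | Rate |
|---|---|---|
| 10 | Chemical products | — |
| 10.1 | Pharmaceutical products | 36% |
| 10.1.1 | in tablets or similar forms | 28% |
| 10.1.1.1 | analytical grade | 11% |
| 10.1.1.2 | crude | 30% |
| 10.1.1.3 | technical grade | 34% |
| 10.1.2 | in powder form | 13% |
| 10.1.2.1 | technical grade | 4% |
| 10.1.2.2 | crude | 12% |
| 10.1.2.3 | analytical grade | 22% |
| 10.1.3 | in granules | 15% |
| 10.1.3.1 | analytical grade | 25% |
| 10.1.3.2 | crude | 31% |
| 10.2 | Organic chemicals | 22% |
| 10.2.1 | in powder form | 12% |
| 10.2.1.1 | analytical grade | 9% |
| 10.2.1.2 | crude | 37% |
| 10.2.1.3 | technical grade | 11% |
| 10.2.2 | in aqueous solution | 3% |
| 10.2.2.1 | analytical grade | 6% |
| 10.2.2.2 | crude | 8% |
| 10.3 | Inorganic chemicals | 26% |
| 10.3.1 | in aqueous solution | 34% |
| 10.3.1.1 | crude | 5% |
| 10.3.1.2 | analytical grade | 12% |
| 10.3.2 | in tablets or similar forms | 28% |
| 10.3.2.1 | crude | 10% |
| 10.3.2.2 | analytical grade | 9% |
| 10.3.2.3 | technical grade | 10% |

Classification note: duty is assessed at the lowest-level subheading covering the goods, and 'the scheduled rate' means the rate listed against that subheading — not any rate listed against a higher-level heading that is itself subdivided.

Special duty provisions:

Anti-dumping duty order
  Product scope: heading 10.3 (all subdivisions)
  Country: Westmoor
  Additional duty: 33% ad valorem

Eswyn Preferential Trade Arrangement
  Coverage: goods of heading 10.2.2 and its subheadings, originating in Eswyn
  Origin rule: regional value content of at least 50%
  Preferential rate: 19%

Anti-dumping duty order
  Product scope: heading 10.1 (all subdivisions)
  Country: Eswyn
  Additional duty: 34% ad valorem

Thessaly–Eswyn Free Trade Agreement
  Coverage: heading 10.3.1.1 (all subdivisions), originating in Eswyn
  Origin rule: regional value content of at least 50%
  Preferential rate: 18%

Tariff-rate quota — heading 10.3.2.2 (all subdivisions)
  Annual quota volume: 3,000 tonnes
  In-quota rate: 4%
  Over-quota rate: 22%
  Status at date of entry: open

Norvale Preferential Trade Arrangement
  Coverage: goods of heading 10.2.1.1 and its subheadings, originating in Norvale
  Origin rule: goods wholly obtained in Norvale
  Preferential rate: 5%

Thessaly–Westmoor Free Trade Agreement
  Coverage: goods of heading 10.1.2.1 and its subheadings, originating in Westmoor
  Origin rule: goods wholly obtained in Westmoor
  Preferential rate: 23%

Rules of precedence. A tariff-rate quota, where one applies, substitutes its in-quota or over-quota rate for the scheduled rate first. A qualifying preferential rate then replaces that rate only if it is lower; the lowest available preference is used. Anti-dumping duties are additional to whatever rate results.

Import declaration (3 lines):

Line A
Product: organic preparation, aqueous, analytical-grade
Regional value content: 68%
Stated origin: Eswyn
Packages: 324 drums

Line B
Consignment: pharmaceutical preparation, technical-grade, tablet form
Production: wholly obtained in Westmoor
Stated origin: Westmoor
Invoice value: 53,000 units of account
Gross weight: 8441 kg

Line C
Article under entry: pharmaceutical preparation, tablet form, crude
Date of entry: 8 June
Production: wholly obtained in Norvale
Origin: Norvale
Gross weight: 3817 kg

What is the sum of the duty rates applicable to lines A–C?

Line A: organic → 10.2; aqueous → 10.2.2; analytical-grade → 10.2.2.1. Scheduled 6%. Eswyn agreement on 10.2.2: RVC ≥ 50% → 19% available; Eswyn agreement on 10.3.1.1: 10.2.2.1 not covered; preference 19% not lower than 6% → no reduction. → 6%.
Line B: pharmaceutical → 10.1; tablet form → 10.1.1; technical-grade → 10.1.1.3. Scheduled 34%. Westmoor agreement on 10.1.2.1: 10.1.1.3 not covered. → 34%.
Line C: pharmaceutical → 10.1; tablet form → 10.1.1; crude → 10.1.1.2. Scheduled 30%. Norvale agreement on 10.2.1.1: 10.1.1.2 not covered. → 30%.
Sum: 6% + 34% + 30% = 70%.

70%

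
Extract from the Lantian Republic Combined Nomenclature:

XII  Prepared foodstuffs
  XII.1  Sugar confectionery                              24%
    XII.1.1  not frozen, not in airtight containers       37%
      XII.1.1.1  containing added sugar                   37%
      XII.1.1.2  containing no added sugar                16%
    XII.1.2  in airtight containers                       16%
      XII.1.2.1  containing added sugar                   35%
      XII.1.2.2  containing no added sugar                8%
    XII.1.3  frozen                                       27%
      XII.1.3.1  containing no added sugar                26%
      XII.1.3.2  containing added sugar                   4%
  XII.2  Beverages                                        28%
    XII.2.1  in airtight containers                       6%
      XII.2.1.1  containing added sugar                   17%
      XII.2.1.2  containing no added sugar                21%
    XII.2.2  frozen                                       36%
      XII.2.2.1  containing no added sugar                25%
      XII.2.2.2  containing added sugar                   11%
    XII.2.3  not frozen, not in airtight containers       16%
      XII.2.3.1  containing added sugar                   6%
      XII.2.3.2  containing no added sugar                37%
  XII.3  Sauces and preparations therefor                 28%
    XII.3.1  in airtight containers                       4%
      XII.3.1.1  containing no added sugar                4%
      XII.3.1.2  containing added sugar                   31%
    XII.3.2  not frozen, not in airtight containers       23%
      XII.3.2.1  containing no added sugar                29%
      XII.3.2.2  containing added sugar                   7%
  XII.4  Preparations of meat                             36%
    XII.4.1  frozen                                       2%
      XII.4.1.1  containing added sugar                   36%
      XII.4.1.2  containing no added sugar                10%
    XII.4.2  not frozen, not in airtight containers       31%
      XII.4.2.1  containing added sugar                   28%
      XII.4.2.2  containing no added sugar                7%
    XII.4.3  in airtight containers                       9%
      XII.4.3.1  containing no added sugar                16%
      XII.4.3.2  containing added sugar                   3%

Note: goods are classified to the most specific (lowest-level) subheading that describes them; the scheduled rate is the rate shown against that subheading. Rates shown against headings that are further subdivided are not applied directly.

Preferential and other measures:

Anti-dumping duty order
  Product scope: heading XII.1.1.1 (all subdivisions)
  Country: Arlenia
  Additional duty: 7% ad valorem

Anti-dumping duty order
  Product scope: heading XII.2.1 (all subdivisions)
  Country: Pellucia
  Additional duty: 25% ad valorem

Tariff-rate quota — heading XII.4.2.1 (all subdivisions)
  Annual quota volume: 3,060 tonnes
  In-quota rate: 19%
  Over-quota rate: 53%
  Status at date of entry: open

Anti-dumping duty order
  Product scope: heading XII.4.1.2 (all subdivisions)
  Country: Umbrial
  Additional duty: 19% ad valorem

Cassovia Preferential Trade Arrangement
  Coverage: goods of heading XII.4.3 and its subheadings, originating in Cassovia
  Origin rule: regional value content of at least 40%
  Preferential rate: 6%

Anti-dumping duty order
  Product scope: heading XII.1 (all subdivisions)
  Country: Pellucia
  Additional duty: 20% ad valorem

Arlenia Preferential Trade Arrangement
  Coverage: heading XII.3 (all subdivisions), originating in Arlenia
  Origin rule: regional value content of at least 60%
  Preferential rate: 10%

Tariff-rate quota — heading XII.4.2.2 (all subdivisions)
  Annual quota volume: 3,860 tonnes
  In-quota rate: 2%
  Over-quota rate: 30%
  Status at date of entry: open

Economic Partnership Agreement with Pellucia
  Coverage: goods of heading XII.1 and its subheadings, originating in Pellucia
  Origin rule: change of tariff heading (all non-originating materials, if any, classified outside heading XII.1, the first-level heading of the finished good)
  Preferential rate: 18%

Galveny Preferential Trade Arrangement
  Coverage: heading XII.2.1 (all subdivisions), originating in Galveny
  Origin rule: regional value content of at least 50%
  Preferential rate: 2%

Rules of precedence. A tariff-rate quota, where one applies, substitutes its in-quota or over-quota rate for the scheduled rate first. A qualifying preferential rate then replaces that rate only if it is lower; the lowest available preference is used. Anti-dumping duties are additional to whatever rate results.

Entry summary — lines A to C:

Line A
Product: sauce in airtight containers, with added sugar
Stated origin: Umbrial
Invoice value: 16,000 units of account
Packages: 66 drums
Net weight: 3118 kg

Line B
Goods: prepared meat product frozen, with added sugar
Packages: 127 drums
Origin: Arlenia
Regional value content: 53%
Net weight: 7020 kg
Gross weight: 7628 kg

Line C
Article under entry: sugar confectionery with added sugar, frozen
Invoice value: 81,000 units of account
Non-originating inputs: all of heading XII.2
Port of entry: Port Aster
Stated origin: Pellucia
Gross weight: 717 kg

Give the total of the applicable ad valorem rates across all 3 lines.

Line A: sauce → XII.3; in airtight containers → XII.3.1; with added sugar → XII.3.1.2. Scheduled 31%. No special measure applies. → 31%.
Line B: prepared meat product → XII.4; frozen → XII.4.1; with added sugar → XII.4.1.1. Scheduled 36%. Arlenia agreement on XII.3: XII.4.1.1 not covered. → 36%.
Line C: sugar confectionery → XII.1; frozen → XII.1.3; with added sugar → XII.1.3.2. Scheduled 4%. Pellucia agreement on XII.1: CTH met → 18% available; preference 18% not lower than 4% → no reduction; anti-dumping (Pellucia, XII.1): +20%; total 4% + 20% = 24%. → 24%.
Sum: 31% + 36% + 24% = 91%.

91%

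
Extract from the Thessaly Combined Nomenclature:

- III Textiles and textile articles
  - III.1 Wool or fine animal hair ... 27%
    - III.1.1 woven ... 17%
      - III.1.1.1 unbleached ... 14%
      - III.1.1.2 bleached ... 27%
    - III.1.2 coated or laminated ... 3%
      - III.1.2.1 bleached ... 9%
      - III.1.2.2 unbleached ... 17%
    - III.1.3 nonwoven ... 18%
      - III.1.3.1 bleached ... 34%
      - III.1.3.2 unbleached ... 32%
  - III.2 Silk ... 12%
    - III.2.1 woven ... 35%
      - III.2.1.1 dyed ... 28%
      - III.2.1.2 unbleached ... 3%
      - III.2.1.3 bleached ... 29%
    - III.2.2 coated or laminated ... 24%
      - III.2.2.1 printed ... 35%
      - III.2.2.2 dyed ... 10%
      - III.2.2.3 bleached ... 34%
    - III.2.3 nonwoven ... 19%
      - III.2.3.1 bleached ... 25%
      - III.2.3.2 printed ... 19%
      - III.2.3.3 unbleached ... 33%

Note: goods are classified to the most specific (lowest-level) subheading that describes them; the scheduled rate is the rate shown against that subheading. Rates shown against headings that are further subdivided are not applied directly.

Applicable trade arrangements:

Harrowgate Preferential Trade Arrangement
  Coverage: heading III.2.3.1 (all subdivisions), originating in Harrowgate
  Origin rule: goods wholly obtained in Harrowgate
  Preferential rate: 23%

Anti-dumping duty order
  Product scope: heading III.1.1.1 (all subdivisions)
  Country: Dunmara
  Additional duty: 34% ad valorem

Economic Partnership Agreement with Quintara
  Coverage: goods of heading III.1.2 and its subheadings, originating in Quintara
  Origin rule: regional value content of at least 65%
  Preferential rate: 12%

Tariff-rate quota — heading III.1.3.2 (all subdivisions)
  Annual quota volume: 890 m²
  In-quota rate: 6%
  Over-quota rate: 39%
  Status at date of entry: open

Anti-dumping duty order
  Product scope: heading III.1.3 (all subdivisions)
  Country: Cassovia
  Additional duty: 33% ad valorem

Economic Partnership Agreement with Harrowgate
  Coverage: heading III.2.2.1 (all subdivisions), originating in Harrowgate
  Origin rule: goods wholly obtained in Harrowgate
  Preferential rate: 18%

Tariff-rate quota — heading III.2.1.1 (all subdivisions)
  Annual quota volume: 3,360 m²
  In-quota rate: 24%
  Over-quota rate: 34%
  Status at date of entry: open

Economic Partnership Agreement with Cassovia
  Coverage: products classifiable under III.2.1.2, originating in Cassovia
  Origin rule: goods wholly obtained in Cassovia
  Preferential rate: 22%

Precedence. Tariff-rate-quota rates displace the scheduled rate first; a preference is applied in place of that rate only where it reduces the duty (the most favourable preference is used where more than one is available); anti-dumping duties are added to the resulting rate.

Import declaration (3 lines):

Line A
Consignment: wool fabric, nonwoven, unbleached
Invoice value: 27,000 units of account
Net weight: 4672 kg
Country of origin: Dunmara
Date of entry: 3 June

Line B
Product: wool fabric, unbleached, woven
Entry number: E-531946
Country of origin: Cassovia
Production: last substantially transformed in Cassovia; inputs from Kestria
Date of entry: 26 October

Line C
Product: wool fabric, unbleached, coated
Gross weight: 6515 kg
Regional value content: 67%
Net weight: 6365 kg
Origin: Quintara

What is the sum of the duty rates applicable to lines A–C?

Line A: wool → III.1; nonwoven → III.1.3; unbleached → III.1.3.2. Scheduled 32%. quota on III.1.3.2 open → in-quota 6%. → 6%.
Line B: wool → III.1; woven → III.1.1; unbleached → III.1.1.1. Scheduled 14%. Cassovia agreement on III.2.1.2: III.1.1.1 not covered. → 14%.
Line C: wool → III.1; coated → III.1.2; unbleached → III.1.2.2. Scheduled 17%. Quintara agreement on III.1.2: RVC ≥ 65% → 12% available; preferential 12%. → 12%.
Sum: 6% + 14% + 12% = 32%.

32%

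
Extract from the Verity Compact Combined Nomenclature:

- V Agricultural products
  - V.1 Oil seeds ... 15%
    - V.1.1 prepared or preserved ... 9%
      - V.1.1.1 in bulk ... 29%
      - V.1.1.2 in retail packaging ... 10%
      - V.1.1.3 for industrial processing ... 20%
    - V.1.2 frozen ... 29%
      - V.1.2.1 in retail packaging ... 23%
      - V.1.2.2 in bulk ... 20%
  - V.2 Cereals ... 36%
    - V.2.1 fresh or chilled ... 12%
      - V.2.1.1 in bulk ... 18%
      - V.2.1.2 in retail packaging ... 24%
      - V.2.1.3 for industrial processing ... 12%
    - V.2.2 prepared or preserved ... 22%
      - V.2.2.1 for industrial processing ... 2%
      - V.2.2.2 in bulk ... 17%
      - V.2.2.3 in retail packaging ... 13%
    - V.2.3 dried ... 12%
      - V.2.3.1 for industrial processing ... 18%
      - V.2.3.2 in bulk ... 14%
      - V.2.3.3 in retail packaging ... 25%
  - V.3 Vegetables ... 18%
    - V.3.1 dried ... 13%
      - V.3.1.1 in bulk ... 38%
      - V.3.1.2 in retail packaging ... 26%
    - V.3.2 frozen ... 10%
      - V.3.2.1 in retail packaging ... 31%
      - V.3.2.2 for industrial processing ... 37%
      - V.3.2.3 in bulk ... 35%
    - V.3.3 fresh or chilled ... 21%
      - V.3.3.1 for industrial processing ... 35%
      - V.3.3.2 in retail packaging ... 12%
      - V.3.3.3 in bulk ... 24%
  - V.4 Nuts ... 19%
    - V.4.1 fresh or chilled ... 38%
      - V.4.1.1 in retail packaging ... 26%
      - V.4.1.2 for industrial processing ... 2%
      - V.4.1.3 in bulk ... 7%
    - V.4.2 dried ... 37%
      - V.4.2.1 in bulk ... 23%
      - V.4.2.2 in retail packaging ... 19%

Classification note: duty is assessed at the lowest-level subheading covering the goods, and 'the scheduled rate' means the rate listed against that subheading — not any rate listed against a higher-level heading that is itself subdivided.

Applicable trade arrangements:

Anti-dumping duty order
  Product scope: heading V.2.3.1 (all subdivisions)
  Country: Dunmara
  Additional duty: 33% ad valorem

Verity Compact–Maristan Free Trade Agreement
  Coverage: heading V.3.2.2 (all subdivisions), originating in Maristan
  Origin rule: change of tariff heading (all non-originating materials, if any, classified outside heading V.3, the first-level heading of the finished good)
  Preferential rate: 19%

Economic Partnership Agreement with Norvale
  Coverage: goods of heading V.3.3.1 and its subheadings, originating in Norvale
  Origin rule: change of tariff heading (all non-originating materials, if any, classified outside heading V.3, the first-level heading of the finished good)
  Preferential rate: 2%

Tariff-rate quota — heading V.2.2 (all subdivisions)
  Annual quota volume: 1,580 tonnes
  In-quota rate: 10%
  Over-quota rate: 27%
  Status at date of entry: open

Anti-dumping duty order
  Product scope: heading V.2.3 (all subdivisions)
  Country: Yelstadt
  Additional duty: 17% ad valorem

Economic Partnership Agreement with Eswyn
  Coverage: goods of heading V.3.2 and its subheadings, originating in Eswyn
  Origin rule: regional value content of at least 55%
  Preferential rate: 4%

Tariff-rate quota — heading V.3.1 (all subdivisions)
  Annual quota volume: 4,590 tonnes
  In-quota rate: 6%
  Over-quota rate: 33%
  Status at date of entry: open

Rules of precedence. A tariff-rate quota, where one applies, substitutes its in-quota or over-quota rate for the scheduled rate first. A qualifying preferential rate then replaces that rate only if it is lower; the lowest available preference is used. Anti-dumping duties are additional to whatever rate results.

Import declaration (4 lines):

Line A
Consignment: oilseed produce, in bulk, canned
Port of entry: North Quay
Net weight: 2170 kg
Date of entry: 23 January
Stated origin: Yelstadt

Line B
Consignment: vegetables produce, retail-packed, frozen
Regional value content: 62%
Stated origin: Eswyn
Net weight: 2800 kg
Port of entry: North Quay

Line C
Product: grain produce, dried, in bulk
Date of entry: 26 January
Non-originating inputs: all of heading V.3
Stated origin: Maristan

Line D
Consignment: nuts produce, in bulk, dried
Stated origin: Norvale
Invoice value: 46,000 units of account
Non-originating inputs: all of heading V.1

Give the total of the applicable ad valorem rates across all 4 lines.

70%

Line A: oilseed → V.1; canned → V.1.1; in bulk → V.1.1.1. Scheduled 29%. No special measure applies. → 29%.
Line B: vegetables → V.3; frozen → V.3.2; retail-packed → V.3.2.1. Scheduled 31%. Eswyn agreement on V.3.2: RVC ≥ 55% → 4% available; preferential 4%. → 4%.
Line C: grain → V.2; dried → V.2.3; in bulk → V.2.3.2. Scheduled 14%. Maristan agreement on V.3.2.2: V.2.3.2 not covered. → 14%.
Line D: nuts → V.4; dried → V.4.2; in bulk → V.4.2.1. Scheduled 23%. Norvale agreement on V.3.3.1: V.4.2.1 not covered. → 23%.
Sum: 29% + 4% + 14% + 23% = 70%.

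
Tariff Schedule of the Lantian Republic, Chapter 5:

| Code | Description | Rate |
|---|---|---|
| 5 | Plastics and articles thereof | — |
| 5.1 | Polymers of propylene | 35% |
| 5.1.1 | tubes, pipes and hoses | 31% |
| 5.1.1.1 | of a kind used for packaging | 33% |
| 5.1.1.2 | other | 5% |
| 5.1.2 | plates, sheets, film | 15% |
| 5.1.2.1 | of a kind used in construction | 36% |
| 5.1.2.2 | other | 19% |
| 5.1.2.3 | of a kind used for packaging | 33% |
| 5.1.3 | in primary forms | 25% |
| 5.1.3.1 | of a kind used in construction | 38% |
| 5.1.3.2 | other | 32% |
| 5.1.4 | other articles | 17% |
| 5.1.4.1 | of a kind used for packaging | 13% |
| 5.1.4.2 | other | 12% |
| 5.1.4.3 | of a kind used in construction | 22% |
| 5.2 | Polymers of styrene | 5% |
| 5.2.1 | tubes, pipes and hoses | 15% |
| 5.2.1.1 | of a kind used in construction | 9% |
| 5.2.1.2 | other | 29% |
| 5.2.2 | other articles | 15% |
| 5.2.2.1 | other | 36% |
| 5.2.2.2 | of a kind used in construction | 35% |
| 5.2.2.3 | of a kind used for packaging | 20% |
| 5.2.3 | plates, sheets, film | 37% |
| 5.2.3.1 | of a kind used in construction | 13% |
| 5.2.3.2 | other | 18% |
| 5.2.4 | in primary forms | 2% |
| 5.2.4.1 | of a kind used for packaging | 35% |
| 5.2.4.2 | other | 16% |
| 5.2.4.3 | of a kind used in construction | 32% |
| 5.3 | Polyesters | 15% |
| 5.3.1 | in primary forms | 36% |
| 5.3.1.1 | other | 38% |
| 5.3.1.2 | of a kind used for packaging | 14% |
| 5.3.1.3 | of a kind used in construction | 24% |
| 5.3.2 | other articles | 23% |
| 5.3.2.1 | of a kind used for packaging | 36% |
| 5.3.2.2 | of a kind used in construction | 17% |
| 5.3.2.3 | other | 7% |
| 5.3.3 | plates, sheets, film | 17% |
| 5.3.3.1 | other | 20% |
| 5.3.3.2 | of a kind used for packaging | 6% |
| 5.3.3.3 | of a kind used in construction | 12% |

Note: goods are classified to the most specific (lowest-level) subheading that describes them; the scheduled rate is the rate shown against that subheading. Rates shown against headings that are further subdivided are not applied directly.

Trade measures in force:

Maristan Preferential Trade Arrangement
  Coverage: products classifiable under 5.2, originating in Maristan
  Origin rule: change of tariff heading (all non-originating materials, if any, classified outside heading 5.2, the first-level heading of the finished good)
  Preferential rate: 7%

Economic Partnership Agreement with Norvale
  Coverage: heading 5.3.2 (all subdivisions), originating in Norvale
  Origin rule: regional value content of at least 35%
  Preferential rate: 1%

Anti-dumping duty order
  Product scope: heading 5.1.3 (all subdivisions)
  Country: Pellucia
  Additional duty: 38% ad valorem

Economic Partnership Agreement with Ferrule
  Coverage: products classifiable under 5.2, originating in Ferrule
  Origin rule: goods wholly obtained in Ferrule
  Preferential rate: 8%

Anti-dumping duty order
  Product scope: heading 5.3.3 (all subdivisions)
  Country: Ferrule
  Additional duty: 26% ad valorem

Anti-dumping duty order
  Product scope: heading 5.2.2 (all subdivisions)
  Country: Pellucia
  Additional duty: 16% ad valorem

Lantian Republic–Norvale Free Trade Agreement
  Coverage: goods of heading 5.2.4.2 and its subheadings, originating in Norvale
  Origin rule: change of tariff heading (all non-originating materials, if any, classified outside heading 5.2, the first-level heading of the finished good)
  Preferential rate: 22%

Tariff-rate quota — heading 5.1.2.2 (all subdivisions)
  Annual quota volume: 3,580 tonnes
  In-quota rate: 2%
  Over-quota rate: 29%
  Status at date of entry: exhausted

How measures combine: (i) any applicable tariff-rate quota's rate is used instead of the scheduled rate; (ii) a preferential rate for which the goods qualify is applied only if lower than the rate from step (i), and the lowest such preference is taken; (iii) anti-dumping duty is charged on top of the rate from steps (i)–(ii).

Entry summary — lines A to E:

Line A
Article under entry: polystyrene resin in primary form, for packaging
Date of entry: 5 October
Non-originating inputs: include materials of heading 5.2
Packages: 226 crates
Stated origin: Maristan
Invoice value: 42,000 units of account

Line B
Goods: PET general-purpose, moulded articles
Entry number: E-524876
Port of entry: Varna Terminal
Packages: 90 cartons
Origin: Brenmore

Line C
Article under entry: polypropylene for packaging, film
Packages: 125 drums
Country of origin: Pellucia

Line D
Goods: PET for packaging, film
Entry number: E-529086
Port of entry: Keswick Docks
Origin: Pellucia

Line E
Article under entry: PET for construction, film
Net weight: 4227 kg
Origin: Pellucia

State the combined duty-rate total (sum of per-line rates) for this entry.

93%

Line A: polystyrene → 5.2; resin in primary form → 5.2.4; for packaging → 5.2.4.1. Scheduled 35%. Maristan agreement on 5.2: CTH not met. → 35%.
Line B: PET → 5.3; moulded articles → 5.3.2; general-purpose → 5.3.2.3. Scheduled 7%. No special measure applies. → 7%.
Line C: polypropylene → 5.1; film → 5.1.2; for packaging → 5.1.2.3. Scheduled 33%. No special measure applies. → 33%.
Line D: PET → 5.3; film → 5.3.3; for packaging → 5.3.3.2. Scheduled 6%. No special measure applies. → 6%.
Line E: PET → 5.3; film → 5.3.3; for construction → 5.3.3.3. Scheduled 12%. No special measure applies. → 12%.
Sum: 35% + 7% + 33% + 6% + 12% = 93%.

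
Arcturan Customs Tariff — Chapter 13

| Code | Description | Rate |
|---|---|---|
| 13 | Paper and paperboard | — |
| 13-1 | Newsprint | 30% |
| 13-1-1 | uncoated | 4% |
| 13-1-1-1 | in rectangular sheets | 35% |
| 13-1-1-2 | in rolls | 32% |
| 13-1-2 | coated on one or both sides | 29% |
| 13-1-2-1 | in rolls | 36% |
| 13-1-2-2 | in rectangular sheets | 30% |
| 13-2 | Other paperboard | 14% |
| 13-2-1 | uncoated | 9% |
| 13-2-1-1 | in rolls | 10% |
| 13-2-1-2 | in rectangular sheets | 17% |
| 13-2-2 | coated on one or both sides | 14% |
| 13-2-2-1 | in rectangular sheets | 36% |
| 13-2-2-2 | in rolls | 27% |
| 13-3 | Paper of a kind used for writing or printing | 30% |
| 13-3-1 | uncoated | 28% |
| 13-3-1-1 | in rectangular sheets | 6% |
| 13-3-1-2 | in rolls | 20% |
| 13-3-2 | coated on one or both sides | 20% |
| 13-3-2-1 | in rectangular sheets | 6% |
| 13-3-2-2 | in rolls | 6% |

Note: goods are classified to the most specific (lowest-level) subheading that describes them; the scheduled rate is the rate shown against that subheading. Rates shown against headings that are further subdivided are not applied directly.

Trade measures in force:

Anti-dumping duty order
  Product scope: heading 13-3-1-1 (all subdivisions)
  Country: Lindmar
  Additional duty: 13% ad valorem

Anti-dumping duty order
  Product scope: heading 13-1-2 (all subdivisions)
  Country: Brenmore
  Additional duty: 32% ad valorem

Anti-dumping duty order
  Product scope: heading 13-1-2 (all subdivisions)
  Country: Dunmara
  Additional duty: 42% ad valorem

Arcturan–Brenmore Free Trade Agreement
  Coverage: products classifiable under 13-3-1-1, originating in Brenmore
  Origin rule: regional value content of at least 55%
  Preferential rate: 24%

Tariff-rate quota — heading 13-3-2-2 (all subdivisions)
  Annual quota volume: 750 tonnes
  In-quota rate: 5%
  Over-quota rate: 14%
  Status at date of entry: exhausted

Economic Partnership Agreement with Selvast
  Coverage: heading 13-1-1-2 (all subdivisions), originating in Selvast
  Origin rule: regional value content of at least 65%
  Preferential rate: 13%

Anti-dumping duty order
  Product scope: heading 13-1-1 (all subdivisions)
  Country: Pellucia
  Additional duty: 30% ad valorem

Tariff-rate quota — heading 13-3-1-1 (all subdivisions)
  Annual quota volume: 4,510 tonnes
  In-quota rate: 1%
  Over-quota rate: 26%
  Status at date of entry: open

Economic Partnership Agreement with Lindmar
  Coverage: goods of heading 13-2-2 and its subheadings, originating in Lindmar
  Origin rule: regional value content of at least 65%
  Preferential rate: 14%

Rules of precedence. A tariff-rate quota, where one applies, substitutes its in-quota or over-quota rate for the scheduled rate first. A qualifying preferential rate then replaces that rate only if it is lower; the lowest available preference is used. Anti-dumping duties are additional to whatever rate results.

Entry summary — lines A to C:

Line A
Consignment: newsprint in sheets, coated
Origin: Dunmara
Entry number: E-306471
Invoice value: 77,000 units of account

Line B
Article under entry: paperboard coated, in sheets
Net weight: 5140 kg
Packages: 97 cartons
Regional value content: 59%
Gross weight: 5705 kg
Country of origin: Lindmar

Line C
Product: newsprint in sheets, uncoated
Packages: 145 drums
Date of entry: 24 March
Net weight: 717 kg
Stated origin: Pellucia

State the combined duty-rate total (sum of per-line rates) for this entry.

173%

Line A: newsprint → 13-1; coated → 13-1-2; in sheets → 13-1-2-2. Scheduled 30%. anti-dumping (Dunmara, 13-1-2): +42%; total 30% + 42% = 72%. → 72%.
Line B: paperboard → 13-2; coated → 13-2-2; in sheets → 13-2-2-1. Scheduled 36%. Lindmar agreement on 13-2-2: RVC < 65%. → 36%.
Line C: newsprint → 13-1; uncoated → 13-1-1; in sheets → 13-1-1-1. Scheduled 35%. anti-dumping (Pellucia, 13-1-1): +30%; total 35% + 30% = 65%. → 65%.
Sum: 72% + 36% + 65% = 173%.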